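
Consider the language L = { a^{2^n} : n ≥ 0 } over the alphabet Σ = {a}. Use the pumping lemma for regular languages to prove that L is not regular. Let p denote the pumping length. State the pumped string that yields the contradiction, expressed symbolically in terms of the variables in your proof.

a^{2^p+k}

Assume L is regular; let p be its pumping constant.
Take w = a^{2^p} ∈ L with |w| = 2^p ≥ p.
Write w = xyz as guaranteed by the lemma, with |xy| ≤ p and |y| ≥ 1.
Then y = a^k for some k with 1 ≤ k ≤ p.
Pump with i = 2: xy^2z = a^{2^p+k}. Since 1 ≤ k ≤ p < 2^p, we have 2^p < 2^p+k < 2^{p+1}, so 2^p+k is not a power of 2. So xy^2z ∉ L.
Contradiction. Therefore L is not regular.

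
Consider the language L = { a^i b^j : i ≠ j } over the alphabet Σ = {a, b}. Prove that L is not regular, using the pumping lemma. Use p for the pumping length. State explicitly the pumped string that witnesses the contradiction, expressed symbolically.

a^{p+p!} b^{p+p!}

Toward a contradiction, assume L is regular with pumping length p.
Choose w = a^p b^{p+p!}. Since p ≠ p+p!, w ∈ L; and |w| ≥ p.
Write w = xyz as guaranteed by the lemma, with |xy| ≤ p and |y| > 0.
Because |xy| ≤ p and w begins with p copies of a, we have y = a^k with 1 ≤ k ≤ p.
Since 1 ≤ k ≤ p, k divides p!; set t = 1 + p!/k. Then xy^t z has p + (p!/k)·k = p + p! copies of a. Now the a-count equals the b-count, so i ≠ j fails. So xy^t z = a^{p+p!} b^{p+p!} ∉ L.
This is a contradiction; hence L is not regular.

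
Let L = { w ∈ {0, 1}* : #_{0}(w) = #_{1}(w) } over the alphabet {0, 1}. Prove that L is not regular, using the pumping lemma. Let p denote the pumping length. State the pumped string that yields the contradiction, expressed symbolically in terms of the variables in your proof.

0^{p+k} 1^p

Assume L is regular. Let p be the pumping length given by the pumping lemma.
Choose w = 0^p 1^p ∈ L with |w| = 2p ≥ p.
The pumping lemma gives a decomposition w = xyz where |xy| ≤ p and |y| ≥ 1.
Because |xy| ≤ p and w begins with p copies of 0, we have y = 0^k with 1 ≤ k ≤ p.
Pump with i = 2: xy^2z = 0^{p+k} 1^p has p+k occurrences of 0 but only p of 1. Since k ≥ 1 the counts differ, so xy^2z ∉ L.
Contradiction. Therefore L is not regular.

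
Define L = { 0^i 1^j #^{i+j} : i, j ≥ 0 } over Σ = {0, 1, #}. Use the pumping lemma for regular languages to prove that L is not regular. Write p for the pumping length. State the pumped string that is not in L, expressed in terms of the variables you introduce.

0^{p+k} 1^p #^{2p}

Assume L is regular; let p be its pumping constant.
Take w = 0^p 1^p #^{2p} ∈ L (with i=j=p, i+j=2p), |w| = 4p ≥ p.
Write w = xyz as guaranteed by the lemma, with |xy| ≤ p and y is nonempty.
Since the first p symbols of w are all 0's and |xy| ≤ p, y lies entirely in the leading 0-block: y = 0^k for some k with 1 ≤ k ≤ p.
Consider xy^2z = 0^{p+k} 1^p #^{2p}. Now the 0- and 1-counts sum to 2p+k, but the #-count is 2p ≠ 2p+k. So xy^2z ∉ L.
This is a contradiction; hence L is not regular.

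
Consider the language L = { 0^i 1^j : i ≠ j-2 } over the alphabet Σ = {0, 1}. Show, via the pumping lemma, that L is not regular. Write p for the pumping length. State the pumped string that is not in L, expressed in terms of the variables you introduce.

0^{p+p!} 1^{p+p!+2}

Toward a contradiction, assume L is regular with pumping length p.
Choose w = 0^p 1^{p+p!+2}. Since p ≠ (p+p!+2)-2 = p+p!, w ∈ L; and |w| ≥ p.
By the pumping lemma, w = xyz with |xy| ≤ p and y is nonempty.
The first p characters of w are 0's, so xy (and hence y) consists only of 0's. Write y = 0^k, 1 ≤ k ≤ p.
Since 1 ≤ k ≤ p, k divides p!; set t = 1 + p!/k. Then xy^t z has p + (p!/k)·k = p + p! copies of 0. Now the 0-count is p+p! and (1-count)-2 = (p+p!+2)-2 = p+p!, so i ≠ j-2 fails. So xy^t z = 0^{p+p!} 1^{p+p!+2} ∉ L.
Contradiction. Therefore L is not regular.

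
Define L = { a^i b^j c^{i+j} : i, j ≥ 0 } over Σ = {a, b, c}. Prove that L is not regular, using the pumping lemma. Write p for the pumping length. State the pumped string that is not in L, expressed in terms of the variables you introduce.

a^{p+k} b^p c^{2p}

Assume L is regular. Let p be the pumping length given by the pumping lemma.
Take w = a^p b^p c^{2p} ∈ L (with i=j=p, i+j=2p), |w| = 4p ≥ p.
By the pumping lemma, w = xyz with |xy| ≤ p and y is nonempty.
Since the first p symbols of w are all a's and |xy| ≤ p, y lies entirely in the leading a-block: y = a^k for some k with 1 ≤ k ≤ p.
Consider xy^2z = a^{p+k} b^p c^{2p}. Now the a- and b-counts sum to 2p+k, but the c-count is 2p ≠ 2p+k. So xy^2z ∉ L.
This contradicts the pumping lemma, so L is not regular.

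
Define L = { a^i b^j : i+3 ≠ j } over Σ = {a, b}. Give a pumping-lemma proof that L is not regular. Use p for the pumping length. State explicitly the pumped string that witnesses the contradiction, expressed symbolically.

a^{p+p!} b^{p+p!+3}

Assume L is regular. Let p be the pumping length given by the pumping lemma.
Choose w = a^p b^{p+p!+3}. Since p ≠ (p+p!+3)-3 = p+p!, w ∈ L; and |w| ≥ p.
The pumping lemma gives a decomposition w = xyz where |xy| ≤ p and |y| ≥ 1.
The first p characters of w are a's, so xy (and hence y) consists only of a's. Write y = a^k, 1 ≤ k ≤ p.
Since 1 ≤ k ≤ p, k divides p!; set t = 1 + p!/k. Then xy^t z has p + (p!/k)·k = p + p! copies of a. Now the a-count is p+p! and (b-count)-3 = (p+p!+3)-3 = p+p!, so i+3 ≠ j fails. So xy^t z = a^{p+p!} b^{p+p!+3} ∉ L.
Contradiction. Therefore L is not regular.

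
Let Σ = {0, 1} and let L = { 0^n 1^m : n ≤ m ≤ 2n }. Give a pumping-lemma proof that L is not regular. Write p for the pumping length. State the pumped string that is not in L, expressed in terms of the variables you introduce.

0^{p+k} 1^p

Suppose for contradiction that L is regular, and let p be the pumping length.
Take w = 0^p 1^p ∈ L (since p ≤ p ≤ 2p), with |w| = 2p ≥ p.
The pumping lemma gives a decomposition w = xyz where |xy| ≤ p and |y| ≥ 1.
The first p characters of w are 0's, so xy (and hence y) consists only of 0's. Write y = 0^k, 1 ≤ k ≤ p.
Pump with i = 2: xy^2z = 0^{p+k} 1^p. Now n = p+k > p = m, so the condition n ≤ m fails. Thus xy^2z ∉ L.
This contradicts the pumping lemma, so L is not regular.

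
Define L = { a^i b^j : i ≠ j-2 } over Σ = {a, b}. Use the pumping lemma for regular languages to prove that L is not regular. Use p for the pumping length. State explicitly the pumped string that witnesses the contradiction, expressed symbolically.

a^{p+p!} b^{p+p!+2}

Assume L is regular. Let p be the pumping length given by the pumping lemma.
Choose w = a^p b^{p+p!+2}. Since p ≠ (p+p!+2)-2 = p+p!, w ∈ L; and |w| ≥ p.
By the pumping lemma, w = xyz with |xy| ≤ p and |y| ≥ 1.
The first p characters of w are a's, so xy (and hence y) consists only of a's. Write y = a^k, 1 ≤ k ≤ p.
Since 1 ≤ k ≤ p, k divides p!; set t = 1 + p!/k. Then xy^t z has p + (p!/k)·k = p + p! copies of a. Now the a-count is p+p! and (b-count)-2 = (p+p!+2)-2 = p+p!, so i ≠ j-2 fails. So xy^t z = a^{p+p!} b^{p+p!+2} ∉ L.
Contradiction. Therefore L is not regular.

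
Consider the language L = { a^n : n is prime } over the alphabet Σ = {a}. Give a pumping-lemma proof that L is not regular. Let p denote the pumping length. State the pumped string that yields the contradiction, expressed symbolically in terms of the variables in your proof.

a^{q(1+k)}

Assume L is regular. Let p be the pumping length given by the pumping lemma.
Let q be a prime with q ≥ p+2 (infinitely many primes exist), and take w = a^q ∈ L with |w| = q ≥ p.
By the pumping lemma, w = xyz with |xy| ≤ p and y is nonempty.
Then y = a^k for some k with 1 ≤ k ≤ p.
Since 1 ≤ k ≤ p, |xz| = q-k. Pump with i = q+1: |xy^{q+1}z| = (q-k)+(q+1)k = q+qk = q(1+k), which is composite (both factors ≥ 2). So xy^{q+1}z = a^{q(1+k)} ∉ L.
This contradicts the pumping lemma, so L is not regular.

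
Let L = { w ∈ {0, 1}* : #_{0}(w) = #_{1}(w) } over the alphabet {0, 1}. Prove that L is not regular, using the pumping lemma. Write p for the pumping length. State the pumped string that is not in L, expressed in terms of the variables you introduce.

Toward a contradiction, assume L is regular with pumping length p.
Choose w = 0^p 1^p ∈ L with |w| = 2p ≥ p.
The pumping lemma gives a decomposition w = xyz where |xy| ≤ p and y is nonempty.
Since the first p symbols of w are all 0's and |xy| ≤ p, y lies entirely in the leading 0-block: y = 0^k for some k with 1 ≤ k ≤ p.
Pump with i = 2: xy^2z = 0^{p+k} 1^p has p+k occurrences of 0 but only p of 1. Since k ≥ 1 the counts differ, so xy^2z ∉ L.
Contradiction. Therefore L is not regular.

0^{p+k} 1^p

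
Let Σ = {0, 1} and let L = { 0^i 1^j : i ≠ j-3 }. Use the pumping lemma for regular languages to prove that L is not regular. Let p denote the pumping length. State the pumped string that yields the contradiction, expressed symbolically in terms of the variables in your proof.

0^{p+p!} 1^{p+p!+3}

Toward a contradiction, assume L is regular with pumping length p.
Choose w = 0^p 1^{p+p!+3}. Since p ≠ (p+p!+3)-3 = p+p!, w ∈ L; and |w| ≥ p.
By the pumping lemma, w = xyz with |xy| ≤ p and y is nonempty.
The first p characters of w are 0's, so xy (and hence y) consists only of 0's. Write y = 0^k, 1 ≤ k ≤ p.
Since 1 ≤ k ≤ p, k divides p!; set t = 1 + p!/k. Then xy^t z has p + (p!/k)·k = p + p! copies of 0. Now the 0-count is p+p! and (1-count)-3 = (p+p!+3)-3 = p+p!, so i ≠ j-3 fails. So xy^t z = 0^{p+p!} 1^{p+p!+3} ∉ L.
This is a contradiction; hence L is not regular.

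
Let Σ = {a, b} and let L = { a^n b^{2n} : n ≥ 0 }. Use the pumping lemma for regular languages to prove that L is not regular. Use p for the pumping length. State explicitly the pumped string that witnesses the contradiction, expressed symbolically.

Assume L is regular; let p be its pumping constant.
Choose w = a^p b^{2p}, which is in L with |w| = 3p ≥ p.
The pumping lemma gives a decomposition w = xyz where |xy| ≤ p and |y| ≥ 1.
Since the first p symbols of w are all a's and |xy| ≤ p, y lies entirely in the leading a-block: y = a^k for some k with 1 ≤ k ≤ p.
Pump with i = 2: xy^2z = a^{p+k} b^{2p}. For this to lie in L we would need 2p = 2(p+k), which forces k = 0. But k ≥ 1, so xy^2z ∉ L.
Contradiction. Therefore L is not regular.

a^{p+k} b^{2p}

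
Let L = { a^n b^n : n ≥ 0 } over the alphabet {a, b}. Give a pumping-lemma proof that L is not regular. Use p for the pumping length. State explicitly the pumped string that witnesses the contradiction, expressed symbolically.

a^{p+k} b^p

Assume L is regular. Let p be the pumping length given by the pumping lemma.
Choose w = a^p b^p, which is in L with |w| = 2p ≥ p.
The pumping lemma gives a decomposition w = xyz where |xy| ≤ p and |y| > 0.
Because |xy| ≤ p and w begins with p copies of a, we have y = a^k with 1 ≤ k ≤ p.
Pump with i = 2: xy^2z = a^{p+k} b^p. For this to lie in L we would need p = p+k, which forces k = 0. But k ≥ 1, so xy^2z ∉ L.
This is a contradiction; hence L is not regular.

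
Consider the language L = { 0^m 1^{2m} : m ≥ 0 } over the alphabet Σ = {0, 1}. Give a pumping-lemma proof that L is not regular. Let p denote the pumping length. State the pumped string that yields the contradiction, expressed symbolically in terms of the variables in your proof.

Toward a contradiction, assume L is regular with pumping length p.
Let w = 0^p 1^{2p} ∈ L; note |w| = 3p ≥ p.
Write w = xyz as guaranteed by the lemma, with |xy| ≤ p and |y| > 0.
The first p characters of w are 0's, so xy (and hence y) consists only of 0's. Write y = 0^k, 1 ≤ k ≤ p.
Pump with i = 2: xy^2z = 0^{p+k} 1^{2p}. For this to lie in L we would need 2p = 2(p+k), which forces k = 0. But k ≥ 1, so xy^2z ∉ L.
This is a contradiction; hence L is not regular.

0^{p+k} 1^{2p}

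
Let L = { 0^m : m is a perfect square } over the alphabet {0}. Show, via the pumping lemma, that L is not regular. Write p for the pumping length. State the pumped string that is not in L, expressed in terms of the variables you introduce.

0^{p²+k}

Toward a contradiction, assume L is regular with pumping length p.
Take w = 0^{p²} ∈ L with |w| = p² ≥ p.
By the pumping lemma, w = xyz with |xy| ≤ p and y is nonempty.
Then y = 0^k for some k with 1 ≤ k ≤ p.
Pump with i = 2: xy^2z = 0^{p²+k}. Since 1 ≤ k ≤ p, p² < p²+k ≤ p²+p < (p+1)², so p²+k lies strictly between consecutive squares and is not a perfect square. So xy^2z ∉ L.
Contradiction. Therefore L is not regular.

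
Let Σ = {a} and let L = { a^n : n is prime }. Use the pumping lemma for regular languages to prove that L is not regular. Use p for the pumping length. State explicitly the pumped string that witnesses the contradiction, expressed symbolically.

Toward a contradiction, assume L is regular with pumping length p.
Let q be a prime with q ≥ p+2 (infinitely many primes exist), and take w = a^q ∈ L with |w| = q ≥ p.
By the pumping lemma, w = xyz with |xy| ≤ p and |y| ≥ 1.
Then y = a^k for some k with 1 ≤ k ≤ p.
Since 1 ≤ k ≤ p, |xz| = q-k. Pump with i = q+1: |xy^{q+1}z| = (q-k)+(q+1)k = q+qk = q(1+k), which is composite (both factors ≥ 2). So xy^{q+1}z = a^{q(1+k)} ∉ L.
Contradiction. Therefore L is not regular.

a^{q(1+k)}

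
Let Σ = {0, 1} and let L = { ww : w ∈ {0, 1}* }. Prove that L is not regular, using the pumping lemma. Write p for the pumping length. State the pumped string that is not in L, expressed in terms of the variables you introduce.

Assume L is regular; let p be its pumping constant.
Take w = 0^p 1^p 0^p 1^p = uu where u = 0^p1^p; then w ∈ L and |w| = 4p ≥ p.
By the pumping lemma, w = xyz with |xy| ≤ p and y is nonempty.
The first p characters of w are 0's, so xy (and hence y) consists only of 0's. Write y = 0^k, 1 ≤ k ≤ p.
Pump with i = 2: xy^2z = 0^{p+k} 1^p 0^p 1^p, of length 4p+k. Suppose this equals vv. The string starts with 0 and ends with 1, so v does too; thus the boundary between the two copies of v is a 1→0 transition. There is exactly one such transition, at position 2p+k, so |v| = 2p+k and |vv| = 4p+2k ≠ 4p+k since k ≥ 1. So xy^2z ∉ L.
This is a contradiction; hence L is not regular.

0^{p+k} 1^p 0^p 1^p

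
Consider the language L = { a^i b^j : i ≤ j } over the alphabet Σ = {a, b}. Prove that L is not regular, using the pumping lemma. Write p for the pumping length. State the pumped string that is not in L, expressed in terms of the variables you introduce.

a^{p+k} b^p

Suppose for contradiction that L is regular, and let p be the pumping length.
Choose w = a^p b^p ∈ L, with |w| = 2p ≥ p.
The pumping lemma gives a decomposition w = xyz where |xy| ≤ p and |y| ≥ 1.
Since the first p symbols of w are all a's and |xy| ≤ p, y lies entirely in the leading a-block: y = a^k for some k with 1 ≤ k ≤ p.
Consider xy^2z = a^{p+k} b^p. Since k ≥ 1, the a-count p+k exceeds the b-count p, so i ≤ j fails; thus xy^2z ∉ L.
This contradicts the pumping lemma, so L is not regular.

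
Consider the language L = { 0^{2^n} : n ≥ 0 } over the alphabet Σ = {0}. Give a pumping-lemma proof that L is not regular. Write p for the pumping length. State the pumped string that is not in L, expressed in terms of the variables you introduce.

0^{2^p+k}

Assume L is regular. Let p be the pumping length given by the pumping lemma.
Take w = 0^{2^p} ∈ L with |w| = 2^p ≥ p.
The pumping lemma gives a decomposition w = xyz where |xy| ≤ p and |y| > 0.
Then y = 0^k for some k with 1 ≤ k ≤ p.
Pump with i = 2: xy^2z = 0^{2^p+k}. Since 1 ≤ k ≤ p < 2^p, we have 2^p < 2^p+k < 2^{p+1}, so 2^p+k is not a power of 2. So xy^2z ∉ L.
This is a contradiction; hence L is not regular.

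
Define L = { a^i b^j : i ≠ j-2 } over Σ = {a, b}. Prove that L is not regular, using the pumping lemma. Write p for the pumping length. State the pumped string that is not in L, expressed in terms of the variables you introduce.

Assume L is regular. Let p be the pumping length given by the pumping lemma.
Choose w = a^p b^{p+p!+2}. Since p ≠ (p+p!+2)-2 = p+p!, w ∈ L; and |w| ≥ p.
By the pumping lemma, w = xyz with |xy| ≤ p and |y| > 0.
The first p characters of w are a's, so xy (and hence y) consists only of a's. Write y = a^k, 1 ≤ k ≤ p.
Since 1 ≤ k ≤ p, k divides p!; set t = 1 + p!/k. Then xy^t z has p + (p!/k)·k = p + p! copies of a. Now the a-count is p+p! and (b-count)-2 = (p+p!+2)-2 = p+p!, so i ≠ j-2 fails. So xy^t z = a^{p+p!} b^{p+p!+2} ∉ L.
This contradicts the pumping lemma, so L is not regular.

a^{p+p!} b^{p+p!+2}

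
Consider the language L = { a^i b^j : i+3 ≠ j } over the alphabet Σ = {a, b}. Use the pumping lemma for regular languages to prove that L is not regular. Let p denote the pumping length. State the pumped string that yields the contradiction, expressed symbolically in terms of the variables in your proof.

Toward a contradiction, assume L is regular with pumping length p.
Choose w = a^p b^{p+p!+3}. Since p ≠ (p+p!+3)-3 = p+p!, w ∈ L; and |w| ≥ p.
The pumping lemma gives a decomposition w = xyz where |xy| ≤ p and |y| ≥ 1.
Since the first p symbols of w are all a's and |xy| ≤ p, y lies entirely in the leading a-block: y = a^k for some k with 1 ≤ k ≤ p.
Since 1 ≤ k ≤ p, k divides p!; set t = 1 + p!/k. Then xy^t z has p + (p!/k)·k = p + p! copies of a. Now the a-count is p+p! and (b-count)-3 = (p+p!+3)-3 = p+p!, so i+3 ≠ j fails. So xy^t z = a^{p+p!} b^{p+p!+3} ∉ L.
This is a contradiction; hence L is not regular.

a^{p+p!} b^{p+p!+3}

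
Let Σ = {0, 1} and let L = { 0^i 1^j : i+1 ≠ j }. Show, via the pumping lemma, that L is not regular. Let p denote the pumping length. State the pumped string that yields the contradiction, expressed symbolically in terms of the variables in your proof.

0^{p+p!} 1^{p+p!+1}

Assume L is regular; let p be its pumping constant.
Choose w = 0^p 1^{p+p!+1}. Since p ≠ (p+p!+1)-1 = p+p!, w ∈ L; and |w| ≥ p.
Write w = xyz as guaranteed by the lemma, with |xy| ≤ p and |y| > 0.
The first p characters of w are 0's, so xy (and hence y) consists only of 0's. Write y = 0^k, 1 ≤ k ≤ p.
Since 1 ≤ k ≤ p, k divides p!; set t = 1 + p!/k. Then xy^t z has p + (p!/k)·k = p + p! copies of 0. Now the 0-count is p+p! and (1-count)-1 = (p+p!+1)-1 = p+p!, so i+1 ≠ j fails. So xy^t z = 0^{p+p!} 1^{p+p!+1} ∉ L.
Contradiction. Therefore L is not regular.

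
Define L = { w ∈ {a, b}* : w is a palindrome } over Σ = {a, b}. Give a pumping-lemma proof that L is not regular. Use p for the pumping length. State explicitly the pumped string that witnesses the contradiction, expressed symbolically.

a^{p+k} b a^p

Assume L is regular. Let p be the pumping length given by the pumping lemma.
Take w = a^p b a^p, a palindrome of length 2p+1 ≥ p.
The pumping lemma gives a decomposition w = xyz where |xy| ≤ p and |y| ≥ 1.
Since the first p symbols of w are all a's and |xy| ≤ p, y lies entirely in the leading a-block: y = a^k for some k with 1 ≤ k ≤ p.
Pump with i = 2: xy^2z = a^{p+k} b a^p. Its reverse is a^p b a^{p+k}, which differs from xy^2z since k ≥ 1. So xy^2z is not a palindrome and xy^2z ∉ L.
Contradiction. Therefore L is not regular.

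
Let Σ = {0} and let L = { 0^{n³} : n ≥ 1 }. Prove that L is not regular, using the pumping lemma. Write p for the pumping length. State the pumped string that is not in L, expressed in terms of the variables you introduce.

0^{p³+k}

Assume L is regular; let p be its pumping constant.
Take w = 0^{p³} ∈ L with |w| = p³ ≥ p.
The pumping lemma gives a decomposition w = xyz where |xy| ≤ p and |y| > 0.
Then y = 0^k for some k with 1 ≤ k ≤ p.
Pump with i = 2: xy^2z = 0^{p³+k}. Since 1 ≤ k ≤ p, p³ < p³+k ≤ p³+p < p³+3p²+3p+1 = (p+1)³, so p³+k is not a perfect cube. So xy^2z ∉ L.
This is a contradiction; hence L is not regular.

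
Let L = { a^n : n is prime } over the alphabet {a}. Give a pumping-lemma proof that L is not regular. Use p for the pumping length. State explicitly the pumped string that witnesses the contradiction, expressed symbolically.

Assume L is regular; let p be its pumping constant.
Let q be a prime with q ≥ p+2 (infinitely many primes exist), and take w = a^q ∈ L with |w| = q ≥ p.
The pumping lemma gives a decomposition w = xyz where |xy| ≤ p and y is nonempty.
Then y = a^k for some k with 1 ≤ k ≤ p.
Since 1 ≤ k ≤ p, |xz| = q-k. Pump with i = q+1: |xy^{q+1}z| = (q-k)+(q+1)k = q+qk = q(1+k), which is composite (both factors ≥ 2). So xy^{q+1}z = a^{q(1+k)} ∉ L.
This contradicts the pumping lemma, so L is not regular.

a^{q(1+k)}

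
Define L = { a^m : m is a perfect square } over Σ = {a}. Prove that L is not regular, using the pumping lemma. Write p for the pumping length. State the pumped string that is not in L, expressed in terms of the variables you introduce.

Toward a contradiction, assume L is regular with pumping length p.
Take w = a^{p²} ∈ L with |w| = p² ≥ p.
Write w = xyz as guaranteed by the lemma, with |xy| ≤ p and |y| > 0.
Then y = a^k for some k with 1 ≤ k ≤ p.
Pump with i = 2: xy^2z = a^{p²+k}. Since 1 ≤ k ≤ p, p² < p²+k ≤ p²+p < (p+1)², so p²+k lies strictly between consecutive squares and is not a perfect square. So xy^2z ∉ L.
This contradicts the pumping lemma, so L is not regular.

a^{p²+k}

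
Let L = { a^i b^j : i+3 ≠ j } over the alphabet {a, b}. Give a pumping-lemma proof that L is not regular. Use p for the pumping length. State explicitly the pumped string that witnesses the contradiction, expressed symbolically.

a^{p+p!} b^{p+p!+3}

Assume L is regular; let p be its pumping constant.
Choose w = a^p b^{p+p!+3}. Since p ≠ (p+p!+3)-3 = p+p!, w ∈ L; and |w| ≥ p.
By the pumping lemma, w = xyz with |xy| ≤ p and |y| > 0.
The first p characters of w are a's, so xy (and hence y) consists only of a's. Write y = a^k, 1 ≤ k ≤ p.
Since 1 ≤ k ≤ p, k divides p!; set t = 1 + p!/k. Then xy^t z has p + (p!/k)·k = p + p! copies of a. Now the a-count is p+p! and (b-count)-3 = (p+p!+3)-3 = p+p!, so i+3 ≠ j fails. So xy^t z = a^{p+p!} b^{p+p!+3} ∉ L.
Contradiction. Therefore L is not regular.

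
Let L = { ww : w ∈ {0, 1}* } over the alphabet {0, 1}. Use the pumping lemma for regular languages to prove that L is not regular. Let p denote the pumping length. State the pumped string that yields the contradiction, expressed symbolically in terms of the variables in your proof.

0^{p+k} 1^p 0^p 1^p

Assume L is regular; let p be its pumping constant.
Take w = 0^p 1^p 0^p 1^p = uu where u = 0^p1^p; then w ∈ L and |w| = 4p ≥ p.
The pumping lemma gives a decomposition w = xyz where |xy| ≤ p and |y| ≥ 1.
Since the first p symbols of w are all 0's and |xy| ≤ p, y lies entirely in the leading 0-block: y = 0^k for some k with 1 ≤ k ≤ p.
Pump with i = 2: xy^2z = 0^{p+k} 1^p 0^p 1^p, of length 4p+k. Suppose this equals vv. The string starts with 0 and ends with 1, so v does too; thus the boundary between the two copies of v is a 1→0 transition. There is exactly one such transition, at position 2p+k, so |v| = 2p+k and |vv| = 4p+2k ≠ 4p+k since k ≥ 1. So xy^2z ∉ L.
Contradiction. Therefore L is not regular.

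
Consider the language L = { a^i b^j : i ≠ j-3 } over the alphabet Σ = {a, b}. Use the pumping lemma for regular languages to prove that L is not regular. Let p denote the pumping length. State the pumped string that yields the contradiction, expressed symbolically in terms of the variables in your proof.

Assume L is regular. Let p be the pumping length given by the pumping lemma.
Choose w = a^p b^{p+p!+3}. Since p ≠ (p+p!+3)-3 = p+p!, w ∈ L; and |w| ≥ p.
Write w = xyz as guaranteed by the lemma, with |xy| ≤ p and |y| ≥ 1.
Since the first p symbols of w are all a's and |xy| ≤ p, y lies entirely in the leading a-block: y = a^k for some k with 1 ≤ k ≤ p.
Since 1 ≤ k ≤ p, k divides p!; set t = 1 + p!/k. Then xy^t z has p + (p!/k)·k = p + p! copies of a. Now the a-count is p+p! and (b-count)-3 = (p+p!+3)-3 = p+p!, so i ≠ j-3 fails. So xy^t z = a^{p+p!} b^{p+p!+3} ∉ L.
Contradiction. Therefore L is not regular.

a^{p+p!} b^{p+p!+3}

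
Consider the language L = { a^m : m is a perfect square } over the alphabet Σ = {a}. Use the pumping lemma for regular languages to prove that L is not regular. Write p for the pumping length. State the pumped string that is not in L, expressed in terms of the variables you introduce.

a^{p²+k}

Toward a contradiction, assume L is regular with pumping length p.
Take w = a^{p²} ∈ L with |w| = p² ≥ p.
Write w = xyz as guaranteed by the lemma, with |xy| ≤ p and |y| ≥ 1.
Then y = a^k for some k with 1 ≤ k ≤ p.
Pump with i = 2: xy^2z = a^{p²+k}. Since 1 ≤ k ≤ p, p² < p²+k ≤ p²+p < (p+1)², so p²+k lies strictly between consecutive squares and is not a perfect square. So xy^2z ∉ L.
Contradiction. Therefore L is not regular.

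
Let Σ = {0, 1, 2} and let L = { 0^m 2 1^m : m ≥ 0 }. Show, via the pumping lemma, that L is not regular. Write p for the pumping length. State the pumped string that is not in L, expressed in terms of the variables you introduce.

0^{p+k} 2 1^p

Suppose for contradiction that L is regular, and let p be the pumping length.
Take w = 0^p 2 1^p ∈ L with |w| = 2p+1 ≥ p.
The pumping lemma gives a decomposition w = xyz where |xy| ≤ p and |y| > 0.
Since the first p symbols of w are all 0's and |xy| ≤ p, y lies entirely in the leading 0-block: y = 0^k for some k with 1 ≤ k ≤ p.
Pump with i = 2: xy^2z = 0^{p+k} 2 1^p, which would require p+k = p. But k ≥ 1, so xy^2z ∉ L.
Contradiction. Therefore L is not regular.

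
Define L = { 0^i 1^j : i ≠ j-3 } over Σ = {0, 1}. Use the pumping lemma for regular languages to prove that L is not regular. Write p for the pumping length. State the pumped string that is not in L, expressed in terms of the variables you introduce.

Toward a contradiction, assume L is regular with pumping length p.
Choose w = 0^p 1^{p+p!+3}. Since p ≠ (p+p!+3)-3 = p+p!, w ∈ L; and |w| ≥ p.
The pumping lemma gives a decomposition w = xyz where |xy| ≤ p and |y| ≥ 1.
Because |xy| ≤ p and w begins with p copies of 0, we have y = 0^k with 1 ≤ k ≤ p.
Since 1 ≤ k ≤ p, k divides p!; set t = 1 + p!/k. Then xy^t z has p + (p!/k)·k = p + p! copies of 0. Now the 0-count is p+p! and (1-count)-3 = (p+p!+3)-3 = p+p!, so i ≠ j-3 fails. So xy^t z = 0^{p+p!} 1^{p+p!+3} ∉ L.
Contradiction. Therefore L is not regular.

0^{p+p!} 1^{p+p!+3}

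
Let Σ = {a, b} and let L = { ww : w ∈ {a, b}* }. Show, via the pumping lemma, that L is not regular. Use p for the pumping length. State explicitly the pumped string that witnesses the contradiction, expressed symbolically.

a^{p+k} b^p a^p b^p

Assume L is regular. Let p be the pumping length given by the pumping lemma.
Take w = a^p b^p a^p b^p = uu where u = a^pb^p; then w ∈ L and |w| = 4p ≥ p.
The pumping lemma gives a decomposition w = xyz where |xy| ≤ p and |y| ≥ 1.
The first p characters of w are a's, so xy (and hence y) consists only of a's. Write y = a^k, 1 ≤ k ≤ p.
Pump with i = 2: xy^2z = a^{p+k} b^p a^p b^p, of length 4p+k. Suppose this equals vv. The string starts with a and ends with b, so v does too; thus the boundary between the two copies of v is a b→a transition. There is exactly one such transition, at position 2p+k, so |v| = 2p+k and |vv| = 4p+2k ≠ 4p+k since k ≥ 1. So xy^2z ∉ L.
Contradiction. Therefore L is not regular.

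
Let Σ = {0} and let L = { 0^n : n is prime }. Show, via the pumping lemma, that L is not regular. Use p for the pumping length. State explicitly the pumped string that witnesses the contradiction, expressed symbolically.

0^{q(1+k)}

Suppose for contradiction that L is regular, and let p be the pumping length.
Let q be a prime with q ≥ p+2 (infinitely many primes exist), and take w = 0^q ∈ L with |w| = q ≥ p.
The pumping lemma gives a decomposition w = xyz where |xy| ≤ p and |y| > 0.
Then y = 0^k for some k with 1 ≤ k ≤ p.
Since 1 ≤ k ≤ p, |xz| = q-k. Pump with i = q+1: |xy^{q+1}z| = (q-k)+(q+1)k = q+qk = q(1+k), which is composite (both factors ≥ 2). So xy^{q+1}z = 0^{q(1+k)} ∉ L.
Contradiction. Therefore L is not regular.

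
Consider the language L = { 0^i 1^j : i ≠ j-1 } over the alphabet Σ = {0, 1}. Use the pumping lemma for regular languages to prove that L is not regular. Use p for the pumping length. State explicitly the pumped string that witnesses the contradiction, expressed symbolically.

0^{p+p!} 1^{p+p!+1}

Toward a contradiction, assume L is regular with pumping length p.
Choose w = 0^p 1^{p+p!+1}. Since p ≠ (p+p!+1)-1 = p+p!, w ∈ L; and |w| ≥ p.
By the pumping lemma, w = xyz with |xy| ≤ p and |y| > 0.
Because |xy| ≤ p and w begins with p copies of 0, we have y = 0^k with 1 ≤ k ≤ p.
Since 1 ≤ k ≤ p, k divides p!; set t = 1 + p!/k. Then xy^t z has p + (p!/k)·k = p + p! copies of 0. Now the 0-count is p+p! and (1-count)-1 = (p+p!+1)-1 = p+p!, so i ≠ j-1 fails. So xy^t z = 0^{p+p!} 1^{p+p!+1} ∉ L.
This is a contradiction; hence L is not regular.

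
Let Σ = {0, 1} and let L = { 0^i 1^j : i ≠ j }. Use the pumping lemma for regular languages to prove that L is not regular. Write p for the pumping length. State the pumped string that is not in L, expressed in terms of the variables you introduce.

0^{p+p!} 1^{p+p!}

Assume L is regular. Let p be the pumping length given by the pumping lemma.
Choose w = 0^p 1^{p+p!}. Since p ≠ p+p!, w ∈ L; and |w| ≥ p.
The pumping lemma gives a decomposition w = xyz where |xy| ≤ p and |y| > 0.
Since the first p symbols of w are all 0's and |xy| ≤ p, y lies entirely in the leading 0-block: y = 0^k for some k with 1 ≤ k ≤ p.
Since 1 ≤ k ≤ p, k divides p!; set t = 1 + p!/k. Then xy^t z has p + (p!/k)·k = p + p! copies of 0. Now the 0-count equals the 1-count, so i ≠ j fails. So xy^t z = 0^{p+p!} 1^{p+p!} ∉ L.
This contradicts the pumping lemma, so L is not regular.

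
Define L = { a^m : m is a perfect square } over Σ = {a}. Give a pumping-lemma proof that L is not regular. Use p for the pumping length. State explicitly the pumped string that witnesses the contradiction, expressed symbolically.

a^{p²+k}

Assume L is regular; let p be its pumping constant.
Take w = a^{p²} ∈ L with |w| = p² ≥ p.
The pumping lemma gives a decomposition w = xyz where |xy| ≤ p and |y| ≥ 1.
Then y = a^k for some k with 1 ≤ k ≤ p.
Pump with i = 2: xy^2z = a^{p²+k}. Since 1 ≤ k ≤ p, p² < p²+k ≤ p²+p < (p+1)², so p²+k lies strictly between consecutive squares and is not a perfect square. So xy^2z ∉ L.
This contradicts the pumping lemma, so L is not regular.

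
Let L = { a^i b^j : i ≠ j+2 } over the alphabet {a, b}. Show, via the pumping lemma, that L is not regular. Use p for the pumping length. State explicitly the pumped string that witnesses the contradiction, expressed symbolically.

a^{p+p!} b^{p+p!-2}

Assume L is regular. Let p be the pumping length given by the pumping lemma.
Choose w = a^p b^{p+p!-2}. Since p ≠ (p+p!-2)+2 = p+p!, w ∈ L; and |w| ≥ p.
Write w = xyz as guaranteed by the lemma, with |xy| ≤ p and |y| ≥ 1.
Since the first p symbols of w are all a's and |xy| ≤ p, y lies entirely in the leading a-block: y = a^k for some k with 1 ≤ k ≤ p.
Since 1 ≤ k ≤ p, k divides p!; set t = 1 + p!/k. Then xy^t z has p + (p!/k)·k = p + p! copies of a. Now the a-count is p+p! and (b-count)+2 = (p+p!-2)+2 = p+p!, so i ≠ j+2 fails. So xy^t z = a^{p+p!} b^{p+p!-2} ∉ L.
This contradicts the pumping lemma, so L is not regular.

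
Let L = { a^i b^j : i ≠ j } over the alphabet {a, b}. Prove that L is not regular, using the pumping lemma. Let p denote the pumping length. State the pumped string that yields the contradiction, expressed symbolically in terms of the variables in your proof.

a^{p+p!} b^{p+p!}

Assume L is regular; let p be its pumping constant.
Choose w = a^p b^{p+p!}. Since p ≠ p+p!, w ∈ L; and |w| ≥ p.
Write w = xyz as guaranteed by the lemma, with |xy| ≤ p and y is nonempty.
Because |xy| ≤ p and w begins with p copies of a, we have y = a^k with 1 ≤ k ≤ p.
Since 1 ≤ k ≤ p, k divides p!; set t = 1 + p!/k. Then xy^t z has p + (p!/k)·k = p + p! copies of a. Now the a-count equals the b-count, so i ≠ j fails. So xy^t z = a^{p+p!} b^{p+p!} ∉ L.
This is a contradiction; hence L is not regular.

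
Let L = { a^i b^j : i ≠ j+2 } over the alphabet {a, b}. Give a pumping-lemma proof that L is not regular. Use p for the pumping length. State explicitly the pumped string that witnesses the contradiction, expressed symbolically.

a^{p+p!} b^{p+p!-2}

Toward a contradiction, assume L is regular with pumping length p.
Choose w = a^p b^{p+p!-2}. Since p ≠ (p+p!-2)+2 = p+p!, w ∈ L; and |w| ≥ p.
By the pumping lemma, w = xyz with |xy| ≤ p and |y| ≥ 1.
The first p characters of w are a's, so xy (and hence y) consists only of a's. Write y = a^k, 1 ≤ k ≤ p.
Since 1 ≤ k ≤ p, k divides p!; set t = 1 + p!/k. Then xy^t z has p + (p!/k)·k = p + p! copies of a. Now the a-count is p+p! and (b-count)+2 = (p+p!-2)+2 = p+p!, so i ≠ j+2 fails. So xy^t z = a^{p+p!} b^{p+p!-2} ∉ L.
This contradicts the pumping lemma, so L is not regular.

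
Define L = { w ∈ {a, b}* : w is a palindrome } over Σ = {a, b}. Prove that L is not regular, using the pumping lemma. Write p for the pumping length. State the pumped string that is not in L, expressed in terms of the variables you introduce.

Assume L is regular; let p be its pumping constant.
Take w = a^p b a^p, a palindrome of length 2p+1 ≥ p.
The pumping lemma gives a decomposition w = xyz where |xy| ≤ p and |y| ≥ 1.
Since the first p symbols of w are all a's and |xy| ≤ p, y lies entirely in the leading a-block: y = a^k for some k with 1 ≤ k ≤ p.
Pump with i = 2: xy^2z = a^{p+k} b a^p. Its reverse is a^p b a^{p+k}, which differs from xy^2z since k ≥ 1. So xy^2z is not a palindrome and xy^2z ∉ L.
Contradiction. Therefore L is not regular.

a^{p+k} b a^p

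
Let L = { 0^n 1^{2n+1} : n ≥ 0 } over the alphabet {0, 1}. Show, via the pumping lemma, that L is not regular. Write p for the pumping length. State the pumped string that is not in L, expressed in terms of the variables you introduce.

Toward a contradiction, assume L is regular with pumping length p.
Take w = 0^p 1^{2p+1}. Then w ∈ L and |w| = 3p+1 ≥ p.
The pumping lemma gives a decomposition w = xyz where |xy| ≤ p and |y| ≥ 1.
Since the first p symbols of w are all 0's and |xy| ≤ p, y lies entirely in the leading 0-block: y = 0^k for some k with 1 ≤ k ≤ p.
Pump with i = 2: xy^2z = 0^{p+k} 1^{2p+1}. For this to lie in L we would need 2p+1 = 2(p+k)+1, which forces k = 0. But k ≥ 1, so xy^2z ∉ L.
This is a contradiction; hence L is not regular.

0^{p+k} 1^{2p+1}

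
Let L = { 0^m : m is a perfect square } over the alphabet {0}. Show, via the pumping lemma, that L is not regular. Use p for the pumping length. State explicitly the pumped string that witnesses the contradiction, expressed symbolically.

Suppose for contradiction that L is regular, and let p be the pumping length.
Take w = 0^{p²} ∈ L with |w| = p² ≥ p.
The pumping lemma gives a decomposition w = xyz where |xy| ≤ p and |y| > 0.
Then y = 0^k for some k with 1 ≤ k ≤ p.
Pump with i = 2: xy^2z = 0^{p²+k}. Since 1 ≤ k ≤ p, p² < p²+k ≤ p²+p < (p+1)², so p²+k lies strictly between consecutive squares and is not a perfect square. So xy^2z ∉ L.
This contradicts the pumping lemma, so L is not regular.

0^{p²+k}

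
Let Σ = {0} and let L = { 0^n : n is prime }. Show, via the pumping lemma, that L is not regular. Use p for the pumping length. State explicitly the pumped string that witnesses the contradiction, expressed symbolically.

0^{q(1+k)}

Toward a contradiction, assume L is regular with pumping length p.
Let q be a prime with q ≥ p+2 (infinitely many primes exist), and take w = 0^q ∈ L with |w| = q ≥ p.
Write w = xyz as guaranteed by the lemma, with |xy| ≤ p and y is nonempty.
Then y = 0^k for some k with 1 ≤ k ≤ p.
Since 1 ≤ k ≤ p, |xz| = q-k. Pump with i = q+1: |xy^{q+1}z| = (q-k)+(q+1)k = q+qk = q(1+k), which is composite (both factors ≥ 2). So xy^{q+1}z = 0^{q(1+k)} ∉ L.
This is a contradiction; hence L is not regular.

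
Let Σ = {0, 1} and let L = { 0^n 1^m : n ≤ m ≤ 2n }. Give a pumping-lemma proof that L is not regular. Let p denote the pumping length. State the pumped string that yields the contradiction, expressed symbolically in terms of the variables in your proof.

0^{p+k} 1^p

Suppose for contradiction that L is regular, and let p be the pumping length.
Take w = 0^p 1^p ∈ L (since p ≤ p ≤ 2p), with |w| = 2p ≥ p.
By the pumping lemma, w = xyz with |xy| ≤ p and y is nonempty.
Since the first p symbols of w are all 0's and |xy| ≤ p, y lies entirely in the leading 0-block: y = 0^k for some k with 1 ≤ k ≤ p.
Pump with i = 2: xy^2z = 0^{p+k} 1^p. Now n = p+k > p = m, so the condition n ≤ m fails. Thus xy^2z ∉ L.
This is a contradiction; hence L is not regular.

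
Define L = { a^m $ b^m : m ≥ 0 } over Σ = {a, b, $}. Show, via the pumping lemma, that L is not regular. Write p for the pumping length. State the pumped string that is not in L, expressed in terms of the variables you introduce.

Toward a contradiction, assume L is regular with pumping length p.
Take w = a^p $ b^p ∈ L with |w| = 2p+1 ≥ p.
Write w = xyz as guaranteed by the lemma, with |xy| ≤ p and |y| ≥ 1.
Because |xy| ≤ p and w begins with p copies of a, we have y = a^k with 1 ≤ k ≤ p.
Pump with i = 2: xy^2z = a^{p+k} $ b^p, which would require p+k = p. But k ≥ 1, so xy^2z ∉ L.
Contradiction. Therefore L is not regular.

a^{p+k} $ b^p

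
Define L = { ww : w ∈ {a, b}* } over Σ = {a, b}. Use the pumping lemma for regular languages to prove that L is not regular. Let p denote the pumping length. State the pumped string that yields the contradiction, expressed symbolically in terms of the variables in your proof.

a^{p+k} b^p a^p b^p

Assume L is regular; let p be its pumping constant.
Take w = a^p b^p a^p b^p = uu where u = a^pb^p; then w ∈ L and |w| = 4p ≥ p.
By the pumping lemma, w = xyz with |xy| ≤ p and |y| > 0.
The first p characters of w are a's, so xy (and hence y) consists only of a's. Write y = a^k, 1 ≤ k ≤ p.
Pump with i = 2: xy^2z = a^{p+k} b^p a^p b^p, of length 4p+k. Suppose this equals vv. The string starts with a and ends with b, so v does too; thus the boundary between the two copies of v is a b→a transition. There is exactly one such transition, at position 2p+k, so |v| = 2p+k and |vv| = 4p+2k ≠ 4p+k since k ≥ 1. So xy^2z ∉ L.
Contradiction. Therefore L is not regular.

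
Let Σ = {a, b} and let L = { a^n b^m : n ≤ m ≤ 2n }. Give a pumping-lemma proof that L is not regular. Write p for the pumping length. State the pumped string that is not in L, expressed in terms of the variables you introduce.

Assume L is regular; let p be its pumping constant.
Take w = a^p b^p ∈ L (since p ≤ p ≤ 2p), with |w| = 2p ≥ p.
Write w = xyz as guaranteed by the lemma, with |xy| ≤ p and |y| > 0.
Since the first p symbols of w are all a's and |xy| ≤ p, y lies entirely in the leading a-block: y = a^k for some k with 1 ≤ k ≤ p.
Pump with i = 2: xy^2z = a^{p+k} b^p. Now n = p+k > p = m, so the condition n ≤ m fails. Thus xy^2z ∉ L.
This is a contradiction; hence L is not regular.

a^{p+k} b^p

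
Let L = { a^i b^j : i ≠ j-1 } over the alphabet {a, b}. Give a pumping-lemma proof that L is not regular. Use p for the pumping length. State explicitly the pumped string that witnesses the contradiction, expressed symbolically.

a^{p+p!} b^{p+p!+1}

Toward a contradiction, assume L is regular with pumping length p.
Choose w = a^p b^{p+p!+1}. Since p ≠ (p+p!+1)-1 = p+p!, w ∈ L; and |w| ≥ p.
The pumping lemma gives a decomposition w = xyz where |xy| ≤ p and y is nonempty.
Since the first p symbols of w are all a's and |xy| ≤ p, y lies entirely in the leading a-block: y = a^k for some k with 1 ≤ k ≤ p.
Since 1 ≤ k ≤ p, k divides p!; set t = 1 + p!/k. Then xy^t z has p + (p!/k)·k = p + p! copies of a. Now the a-count is p+p! and (b-count)-1 = (p+p!+1)-1 = p+p!, so i ≠ j-1 fails. So xy^t z = a^{p+p!} b^{p+p!+1} ∉ L.
This is a contradiction; hence L is not regular.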